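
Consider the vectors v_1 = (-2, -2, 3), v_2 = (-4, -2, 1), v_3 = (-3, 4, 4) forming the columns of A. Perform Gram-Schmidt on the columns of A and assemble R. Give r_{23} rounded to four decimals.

q_1 = v_1/‖v_1‖ = (-2, -2, 3)/4.1231 = (-0.4851, -0.4851, 0.7276).
r_{12} = q_1·v_2 = 3.6380.
u_2 = v_2 − 3.6380·q_1 = (-2.2353, -0.2353, -1.6471).
‖u_2‖ = 2.7865, so q_2 = (-0.8022, -0.0844, -0.5911).
r_{23} = q_2·v_3 = -0.2955.

r_{23} = -0.2955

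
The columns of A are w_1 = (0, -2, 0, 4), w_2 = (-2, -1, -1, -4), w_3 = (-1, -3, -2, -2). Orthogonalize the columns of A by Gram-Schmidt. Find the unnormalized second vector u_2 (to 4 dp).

u_2 = (-2.0000, -2.4000, -1.0000, -1.2000)

w_1 = (0, -2, 0, 4); ‖w_1‖ = 4.4721, so q_1 = (0.0000, -0.4472, 0.0000, 0.8944).
q_1·w_2 = 0.0000·(-2) + (-0.4472)·(-1) + 0.0000·(-1) + 0.8944·(-4) = -3.1305.
u_2 = w_2 + 3.1305·q_1 = (-2.0000, -2.4000, -1.0000, -1.2000).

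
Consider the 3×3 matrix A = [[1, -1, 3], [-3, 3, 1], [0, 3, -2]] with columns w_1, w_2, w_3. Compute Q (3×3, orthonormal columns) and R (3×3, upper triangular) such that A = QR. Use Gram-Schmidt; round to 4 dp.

e_1 = w_1/‖w_1‖ = (1, -3, 0)/3.1623 = (0.3162, -0.9487, 0.0000).
r_{12} = e_1·w_2 = -3.1623.
u_2 = w_2 + 3.1623·e_1 = (0.0000, 0.0000, 3.0000).
‖u_2‖ = 3.0000, so e_2 = (0.0000, 0.0000, 1.0000).
r_{13} = e_1·w_3 = 0.0000; r_{23} = e_2·w_3 = -2.0000.
u_3 = w_3 + 0.0000·e_1 + 2.0000·e_2 = (3.0000, 1.0000, 0.0000).
‖u_3‖ = 3.1623, so e_3 = (0.9487, 0.3162, 0.0000).

Q = [[0.3162, 0.0000, 0.9487], [-0.9487, 0.0000, 0.3162], [0.0000, 1.0000, 0.0000]], R = [[3.1623, -3.1623, 0.0000], [0.0000, 3.0000, -2.0000], [0.0000, 0.0000, 3.1623]]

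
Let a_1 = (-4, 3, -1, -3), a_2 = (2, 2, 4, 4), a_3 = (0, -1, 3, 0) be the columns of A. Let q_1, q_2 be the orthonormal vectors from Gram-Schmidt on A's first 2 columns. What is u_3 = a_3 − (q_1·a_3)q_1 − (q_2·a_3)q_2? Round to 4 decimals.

u_3 = (-0.6729, -1.2825, 2.0446, -1.0669)

q_1 = a_1/‖a_1‖ = (-4, 3, -1, -3)/5.9161 = (-0.6761, 0.5071, -0.1690, -0.5071).
r_{12} = q_1·a_2 = -3.0426.
u_2 = a_2 + 3.0426·q_1 = (-0.0571, 3.5429, 3.4857, 2.4571).
‖u_2‖ = 5.5446, so q_2 = (-0.0103, 0.6390, 0.6287, 0.4432).
r_{13} = q_1·a_3 = -1.0142; r_{23} = q_2·a_3 = 1.2470.
u_3 = a_3 + 1.0142·q_1 − 1.2470·q_2 = (-0.6729, -1.2825, 2.0446, -1.0669).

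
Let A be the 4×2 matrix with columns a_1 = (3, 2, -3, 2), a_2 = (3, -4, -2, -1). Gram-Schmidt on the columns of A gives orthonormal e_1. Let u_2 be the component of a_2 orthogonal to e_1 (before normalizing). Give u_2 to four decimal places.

a_1 = (3, 2, -3, 2); ‖a_1‖ = 5.0990, so e_1 = (0.5883, 0.3922, -0.5883, 0.3922).
e_1·a_2 = 0.5883·3 + 0.3922·(-4) + (-0.5883)·(-2) + 0.3922·(-1) = 0.9806.
u_2 = a_2 − 0.9806·e_1 = (2.4231, -4.3846, -1.4231, -1.3846).

u_2 = (2.4231, -4.3846, -1.4231, -1.3846)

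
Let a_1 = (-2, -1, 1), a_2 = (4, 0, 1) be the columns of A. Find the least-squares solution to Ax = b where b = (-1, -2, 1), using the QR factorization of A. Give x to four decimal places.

x = (1.2075, 0.3208)

q_1 = a_1/‖a_1‖ = (-2, -1, 1)/2.4495 = (-0.8165, -0.4082, 0.4082).
r_{12} = q_1·a_2 = -2.8577.
u_2 = a_2 + 2.8577·q_1 = (1.6667, -1.1667, 2.1667).
‖u_2‖ = 2.9721, so q_2 = (0.5608, -0.3925, 0.7290).
Qᵀb = (2.0412, 0.9533).
Back-substitute: x_2 = 0.9533/2.9721 = 0.3208.
x_1 = (2.0412 + 2.8577·0.3208)/2.4495 = 1.2075.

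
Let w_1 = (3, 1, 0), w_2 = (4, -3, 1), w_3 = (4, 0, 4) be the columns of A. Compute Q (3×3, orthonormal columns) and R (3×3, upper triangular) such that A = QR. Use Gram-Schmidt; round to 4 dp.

q_1 = w_1/‖w_1‖ = (3, 1, 0)/3.1623 = (0.9487, 0.3162, 0.0000).
r_{12} = q_1·w_2 = 2.8460.
u_2 = w_2 − 2.8460·q_1 = (1.3000, -3.9000, 1.0000).
‖u_2‖ = 4.2308, so q_2 = (0.3073, -0.9218, 0.2364).
r_{13} = q_1·w_3 = 3.7947; r_{23} = q_2·w_3 = 2.1745.
u_3 = w_3 − 3.7947·q_1 − 2.1745·q_2 = (-0.2682, 0.8045, 3.4860).
‖u_3‖ = 3.5877, so q_3 = (-0.0747, 0.2242, 0.9717).

Q = [[0.9487, 0.3073, -0.0747], [0.3162, -0.9218, 0.2242], [0.0000, 0.2364, 0.9717]], R = [[3.1623, 2.8460, 3.7947], [0.0000, 4.2308, 2.1745], [0.0000, 0.0000, 3.5877]]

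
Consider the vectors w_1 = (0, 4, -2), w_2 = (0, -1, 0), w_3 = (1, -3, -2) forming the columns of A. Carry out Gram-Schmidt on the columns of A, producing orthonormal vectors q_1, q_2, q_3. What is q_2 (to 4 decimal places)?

q_1 = w_1/‖w_1‖ = (0, 4, -2)/4.4721 = (0.0000, 0.8944, -0.4472).
r_{12} = q_1·w_2 = -0.8944.
u_2 = w_2 + 0.8944·q_1 = (0.0000, -0.2000, -0.4000).
‖u_2‖ = 0.4472, so q_2 = (0.0000, -0.4472, -0.8944).

q_2 = (0.0000, -0.4472, -0.8944)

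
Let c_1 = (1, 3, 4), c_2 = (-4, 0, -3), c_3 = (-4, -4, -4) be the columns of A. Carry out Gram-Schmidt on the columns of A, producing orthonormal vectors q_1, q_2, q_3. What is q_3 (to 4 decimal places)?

c_1 = (1, 3, 4); ‖c_1‖ = 5.0990, so q_1 = (0.1961, 0.5883, 0.7845).
q_1·c_2 = 0.1961·(-4) + 0.5883·0 + 0.7845·(-3) = -3.1379.
u_2 = c_2 + 3.1379·q_1 = (-3.3846, 1.8462, -0.5385).
‖u_2‖ = 3.8928, so q_2 = (-0.8695, 0.4742, -0.1383).
q_1·c_3 = 0.1961·(-4) + 0.5883·(-4) + 0.7845·(-4) = -6.2757; q_2·c_3 = (-0.8695)·(-4) + 0.4742·(-4) + (-0.1383)·(-4) = 2.1341.
u_3 = c_3 + 6.2757·q_1 − 2.1341·q_2 = (-0.9137, -1.3198, 1.2183).
‖u_3‖ = 2.0152, so q_3 = (-0.4534, -0.6549, 0.6046).

q_3 = (-0.4534, -0.6549, 0.6046)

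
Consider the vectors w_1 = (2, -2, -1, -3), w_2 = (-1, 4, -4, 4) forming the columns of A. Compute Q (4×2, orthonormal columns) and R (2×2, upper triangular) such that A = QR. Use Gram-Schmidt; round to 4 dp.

Q = [[0.4714, 0.1796], [-0.4714, 0.3592], [-0.2357, -0.8980], [-0.7071, 0.1796]], R = [[4.2426, -4.2426], [0.0000, 5.5678]]

w_1 = (2, -2, -1, -3); ‖w_1‖ = 4.2426, so q_1 = (0.4714, -0.4714, -0.2357, -0.7071).
q_1·w_2 = 0.4714·(-1) + (-0.4714)·4 + (-0.2357)·(-4) + (-0.7071)·4 = -4.2426.
u_2 = w_2 + 4.2426·q_1 = (1.0000, 2.0000, -5.0000, 1.0000).
‖u_2‖ = 5.5678, so q_2 = (0.1796, 0.3592, -0.8980, 0.1796).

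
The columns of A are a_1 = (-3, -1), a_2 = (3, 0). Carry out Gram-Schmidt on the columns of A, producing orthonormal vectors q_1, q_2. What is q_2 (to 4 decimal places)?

q_2 = (0.3162, -0.9487)

a_1 = (-3, -1); ‖a_1‖ = 3.1623, so q_1 = (-0.9487, -0.3162).
q_1·a_2 = (-0.9487)·3 + (-0.3162)·0 = -2.8460.
u_2 = a_2 + 2.8460·q_1 = (0.3000, -0.9000).
‖u_2‖ = 0.9487, so q_2 = (0.3162, -0.9487).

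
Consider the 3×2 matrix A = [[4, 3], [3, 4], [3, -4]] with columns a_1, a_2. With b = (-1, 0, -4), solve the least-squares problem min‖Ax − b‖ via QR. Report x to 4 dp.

q_1 = a_1/‖a_1‖ = (4, 3, 3)/5.8310 = (0.6860, 0.5145, 0.5145).
r_{12} = q_1·a_2 = 2.0580.
u_2 = a_2 − 2.0580·q_1 = (1.5882, 2.9412, -5.0588).
‖u_2‖ = 6.0634, so q_2 = (0.2619, 0.4851, -0.8343).
Qᵀb = (-2.7440, 3.0754).
Back-substitute: x_2 = 3.0754/6.0634 = 0.5072.
x_1 = (-2.7440 − 2.0580·0.5072)/5.8310 = -0.6496.

x = (-0.6496, 0.5072)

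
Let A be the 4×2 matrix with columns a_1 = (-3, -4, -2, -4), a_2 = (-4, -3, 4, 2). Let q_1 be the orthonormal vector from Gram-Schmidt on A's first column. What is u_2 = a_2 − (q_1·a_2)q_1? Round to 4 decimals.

a_1 = (-3, -4, -2, -4); ‖a_1‖ = 6.7082, so q_1 = (-0.4472, -0.5963, -0.2981, -0.5963).
q_1·a_2 = (-0.4472)·(-4) + (-0.5963)·(-3) + (-0.2981)·4 + (-0.5963)·2 = 1.1926.
u_2 = a_2 − 1.1926·q_1 = (-3.4667, -2.2889, 4.3556, 2.7111).

u_2 = (-3.4667, -2.2889, 4.3556, 2.7111)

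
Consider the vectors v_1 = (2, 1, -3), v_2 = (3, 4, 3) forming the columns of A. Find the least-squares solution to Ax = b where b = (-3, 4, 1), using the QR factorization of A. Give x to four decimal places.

v_1 = (2, 1, -3); ‖v_1‖ = 3.7417, so q_1 = (0.5345, 0.2673, -0.8018).
q_1·v_2 = 0.5345·3 + 0.2673·4 + (-0.8018)·3 = 0.2673.
u_2 = v_2 − 0.2673·q_1 = (2.8571, 3.9286, 3.2143).
‖u_2‖ = 5.8248, so q_2 = (0.4905, 0.6745, 0.5518).
Qᵀb = (-1.3363, 1.7781).
Back-substitute: x_2 = 1.7781/5.8248 = 0.3053.
x_1 = (-1.3363 − 0.2673·0.3053)/3.7417 = -0.3789.

x = (-0.3789, 0.3053)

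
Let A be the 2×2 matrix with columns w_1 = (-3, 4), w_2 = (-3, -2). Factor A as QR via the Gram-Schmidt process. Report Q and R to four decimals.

e_1 = w_1/‖w_1‖ = (-3, 4)/5.0000 = (-0.6000, 0.8000).
r_{12} = e_1·w_2 = 0.2000.
u_2 = w_2 − 0.2000·e_1 = (-2.8800, -2.1600).
‖u_2‖ = 3.6000, so e_2 = (-0.8000, -0.6000).

Q = [[-0.6000, -0.8000], [0.8000, -0.6000]], R = [[5.0000, 0.2000], [0.0000, 3.6000]]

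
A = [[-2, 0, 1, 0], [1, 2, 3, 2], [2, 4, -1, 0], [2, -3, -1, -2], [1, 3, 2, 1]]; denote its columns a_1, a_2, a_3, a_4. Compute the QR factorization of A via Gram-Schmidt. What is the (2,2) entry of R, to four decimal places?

r_{22} = 5.8737

q_1 = a_1/‖a_1‖ = (-2, 1, 2, 2, 1)/3.7417 = (-0.5345, 0.2673, 0.5345, 0.5345, 0.2673).
r_{12} = q_1·a_2 = 1.8708.
u_2 = a_2 − 1.8708·q_1 = (1.0000, 1.5000, 3.0000, -4.0000, 2.5000).
r_{22} = ‖u_2‖ = 5.8737.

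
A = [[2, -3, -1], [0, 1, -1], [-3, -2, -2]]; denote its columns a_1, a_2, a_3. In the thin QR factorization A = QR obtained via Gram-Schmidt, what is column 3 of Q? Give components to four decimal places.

a_1 = (2, 0, -3); ‖a_1‖ = 3.6056, so e_1 = (0.5547, 0.0000, -0.8321).
e_1·a_2 = 0.5547·(-3) + 0.0000·1 + (-0.8321)·(-2) = 0.0000.
u_2 = a_2 + 0.0000·e_1 = (-3.0000, 1.0000, -2.0000).
‖u_2‖ = 3.7417, so e_2 = (-0.8018, 0.2673, -0.5345).
e_1·a_3 = 0.5547·(-1) + 0.0000·(-1) + (-0.8321)·(-2) = 1.1094; e_2·a_3 = (-0.8018)·(-1) + 0.2673·(-1) + (-0.5345)·(-2) = 1.6036.
u_3 = a_3 − 1.1094·e_1 − 1.6036·e_2 = (-0.3297, -1.4286, -0.2198).
‖u_3‖ = 1.4825, so e_3 = (-0.2224, -0.9636, -0.1482).

e_3 = (-0.2224, -0.9636, -0.1482)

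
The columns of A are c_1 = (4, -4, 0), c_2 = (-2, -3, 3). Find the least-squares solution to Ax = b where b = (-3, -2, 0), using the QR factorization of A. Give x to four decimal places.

x = (-0.1977, 0.5814)

c_1 = (4, -4, 0); ‖c_1‖ = 5.6569, so q_1 = (0.7071, -0.7071, 0.0000).
q_1·c_2 = 0.7071·(-2) + (-0.7071)·(-3) + 0.0000·3 = 0.7071.
u_2 = c_2 − 0.7071·q_1 = (-2.5000, -2.5000, 3.0000).
‖u_2‖ = 4.6368, so q_2 = (-0.5392, -0.5392, 0.6470).
Qᵀb = (-0.7071, 2.6958).
Back-substitute: x_2 = 2.6958/4.6368 = 0.5814.
x_1 = (-0.7071 − 0.7071·0.5814)/5.6569 = -0.1977.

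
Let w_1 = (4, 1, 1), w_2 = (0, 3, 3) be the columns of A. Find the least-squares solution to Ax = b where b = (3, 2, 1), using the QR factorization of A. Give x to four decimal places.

e_1 = w_1/‖w_1‖ = (4, 1, 1)/4.2426 = (0.9428, 0.2357, 0.2357).
r_{12} = e_1·w_2 = 1.4142.
u_2 = w_2 − 1.4142·e_1 = (-1.3333, 2.6667, 2.6667).
‖u_2‖ = 4.0000, so e_2 = (-0.3333, 0.6667, 0.6667).
Qᵀb = (3.5355, 1.0000).
Back-substitute: x_2 = 1.0000/4.0000 = 0.2500.
x_1 = (3.5355 − 1.4142·0.2500)/4.2426 = 0.7500.

x = (0.7500, 0.2500)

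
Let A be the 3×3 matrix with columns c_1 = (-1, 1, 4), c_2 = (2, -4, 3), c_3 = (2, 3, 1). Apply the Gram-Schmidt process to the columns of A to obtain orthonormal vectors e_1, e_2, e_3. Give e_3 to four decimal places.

e_3 = (0.8619, 0.4990, 0.0907)

e_1 = c_1/‖c_1‖ = (-1, 1, 4)/4.2426 = (-0.2357, 0.2357, 0.9428).
r_{12} = e_1·c_2 = 1.4142.
u_2 = c_2 − 1.4142·e_1 = (2.3333, -4.3333, 1.6667).
‖u_2‖ = 5.1962, so e_2 = (0.4491, -0.8340, 0.3208).
r_{13} = e_1·c_3 = 1.1785; r_{23} = e_2·c_3 = -1.2830.
u_3 = c_3 − 1.1785·e_1 + 1.2830·e_2 = (2.8539, 1.6523, 0.3004).
‖u_3‖ = 3.3113, so e_3 = (0.8619, 0.4990, 0.0907).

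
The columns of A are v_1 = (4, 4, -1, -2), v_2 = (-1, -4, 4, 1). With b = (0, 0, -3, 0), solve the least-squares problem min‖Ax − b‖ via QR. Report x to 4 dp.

x = (-0.3608, -0.6289)

v_1 = (4, 4, -1, -2); ‖v_1‖ = 6.0828, so e_1 = (0.6576, 0.6576, -0.1644, -0.3288).
e_1·v_2 = 0.6576·(-1) + 0.6576·(-4) + (-0.1644)·4 + (-0.3288)·1 = -4.2744.
u_2 = v_2 + 4.2744·e_1 = (1.8108, -1.1892, 3.2973, -0.4054).
‖u_2‖ = 3.9661, so e_2 = (0.4566, -0.2998, 0.8314, -0.1022).
Qᵀb = (0.4932, -2.4941).
Back-substitute: x_2 = -2.4941/3.9661 = -0.6289.
x_1 = (0.4932 + 4.2744·(-0.6289))/6.0828 = -0.3608.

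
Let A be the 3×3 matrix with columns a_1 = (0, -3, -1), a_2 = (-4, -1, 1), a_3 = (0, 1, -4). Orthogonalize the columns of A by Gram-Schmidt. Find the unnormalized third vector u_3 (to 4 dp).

a_1 = (0, -3, -1); ‖a_1‖ = 3.1623, so q_1 = (0.0000, -0.9487, -0.3162).
q_1·a_2 = 0.0000·(-4) + (-0.9487)·(-1) + (-0.3162)·1 = 0.6325.
u_2 = a_2 − 0.6325·q_1 = (-4.0000, -0.4000, 1.2000).
‖u_2‖ = 4.1952, so q_2 = (-0.9535, -0.0953, 0.2860).
q_1·a_3 = 0.0000·0 + (-0.9487)·1 + (-0.3162)·(-4) = 0.3162; q_2·a_3 = (-0.9535)·0 + (-0.0953)·1 + 0.2860·(-4) = -1.2395.
u_3 = a_3 − 0.3162·q_1 + 1.2395·q_2 = (-1.1818, 1.1818, -3.5455).

u_3 = (-1.1818, 1.1818, -3.5455)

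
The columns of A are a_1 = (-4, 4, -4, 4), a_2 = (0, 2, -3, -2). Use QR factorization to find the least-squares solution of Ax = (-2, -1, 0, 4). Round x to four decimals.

x = (0.4873, -0.9322)

a_1 = (-4, 4, -4, 4); ‖a_1‖ = 8.0000, so e_1 = (-0.5000, 0.5000, -0.5000, 0.5000).
e_1·a_2 = (-0.5000)·0 + 0.5000·2 + (-0.5000)·(-3) + 0.5000·(-2) = 1.5000.
u_2 = a_2 − 1.5000·e_1 = (0.7500, 1.2500, -2.2500, -2.7500).
‖u_2‖ = 3.8406, so e_2 = (0.1953, 0.3255, -0.5859, -0.7160).
Qᵀb = (2.5000, -3.5802).
Back-substitute: x_2 = -3.5802/3.8406 = -0.9322.
x_1 = (2.5000 − 1.5000·(-0.9322))/8.0000 = 0.4873.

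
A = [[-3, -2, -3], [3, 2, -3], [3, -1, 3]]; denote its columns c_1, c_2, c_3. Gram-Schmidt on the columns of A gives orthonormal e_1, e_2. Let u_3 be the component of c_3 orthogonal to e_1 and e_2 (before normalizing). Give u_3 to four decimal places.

u_3 = (-3.0000, -3.0000, 0.0000)

c_1 = (-3, 3, 3); ‖c_1‖ = 5.1962, so e_1 = (-0.5774, 0.5774, 0.5774).
e_1·c_2 = (-0.5774)·(-2) + 0.5774·2 + 0.5774·(-1) = 1.7321.
u_2 = c_2 − 1.7321·e_1 = (-1.0000, 1.0000, -2.0000).
‖u_2‖ = 2.4495, so e_2 = (-0.4082, 0.4082, -0.8165).
e_1·c_3 = (-0.5774)·(-3) + 0.5774·(-3) + 0.5774·3 = 1.7321; e_2·c_3 = (-0.4082)·(-3) + 0.4082·(-3) + (-0.8165)·3 = -2.4495.
u_3 = c_3 − 1.7321·e_1 + 2.4495·e_2 = (-3.0000, -3.0000, 0.0000).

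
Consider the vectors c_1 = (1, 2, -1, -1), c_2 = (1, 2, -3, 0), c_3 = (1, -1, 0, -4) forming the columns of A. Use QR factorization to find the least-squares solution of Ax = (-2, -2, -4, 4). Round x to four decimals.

c_1 = (1, 2, -1, -1); ‖c_1‖ = 2.6458, so e_1 = (0.3780, 0.7559, -0.3780, -0.3780).
e_1·c_2 = 0.3780·1 + 0.7559·2 + (-0.3780)·(-3) + (-0.3780)·0 = 3.0237.
u_2 = c_2 − 3.0237·e_1 = (-0.1429, -0.2857, -1.8571, 1.1429).
‖u_2‖ = 2.2039, so e_2 = (-0.0648, -0.1296, -0.8427, 0.5186).
e_1·c_3 = 0.3780·1 + 0.7559·(-1) + (-0.3780)·0 + (-0.3780)·(-4) = 1.1339; e_2·c_3 = (-0.0648)·1 + (-0.1296)·(-1) + (-0.8427)·0 + 0.5186·(-4) = -2.0094.
u_3 = c_3 − 1.1339·e_1 + 2.0094·e_2 = (0.4412, -2.1176, -1.2647, -2.5294).
‖u_3‖ = 3.5604, so e_3 = (0.1239, -0.5948, -0.3552, -0.7104).
Qᵀb = (-2.2678, 5.8338, -0.4791).
Back-substitute: x_3 = -0.4791/3.5604 = -0.1346.
x_2 = (5.8338 + 2.0094·(-0.1346))/2.2039 = 2.5244.
x_1 = (-2.2678 − 3.0237·2.5244 − 1.1339·(-0.1346))/2.6458 = -3.6845.

x = (-3.6845, 2.5244, -0.1346)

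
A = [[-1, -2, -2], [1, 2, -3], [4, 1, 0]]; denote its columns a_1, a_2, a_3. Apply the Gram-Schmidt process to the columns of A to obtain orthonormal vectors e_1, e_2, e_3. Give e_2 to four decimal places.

e_1 = a_1/‖a_1‖ = (-1, 1, 4)/4.2426 = (-0.2357, 0.2357, 0.9428).
r_{12} = e_1·a_2 = 1.8856.
u_2 = a_2 − 1.8856·e_1 = (-1.5556, 1.5556, -0.7778).
‖u_2‖ = 2.3333, so e_2 = (-0.6667, 0.6667, -0.3333).

e_2 = (-0.6667, 0.6667, -0.3333)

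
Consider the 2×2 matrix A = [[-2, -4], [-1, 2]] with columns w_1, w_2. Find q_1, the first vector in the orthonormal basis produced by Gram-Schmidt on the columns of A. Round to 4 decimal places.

q_1 = (-0.8944, -0.4472)

w_1 = (-2, -1); ‖w_1‖ = 2.2361, so q_1 = (-0.8944, -0.4472).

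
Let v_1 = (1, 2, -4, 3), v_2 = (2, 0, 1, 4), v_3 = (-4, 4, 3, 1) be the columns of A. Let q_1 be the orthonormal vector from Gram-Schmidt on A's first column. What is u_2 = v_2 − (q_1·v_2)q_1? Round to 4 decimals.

v_1 = (1, 2, -4, 3); ‖v_1‖ = 5.4772, so q_1 = (0.1826, 0.3651, -0.7303, 0.5477).
q_1·v_2 = 0.1826·2 + 0.3651·0 + (-0.7303)·1 + 0.5477·4 = 1.8257.
u_2 = v_2 − 1.8257·q_1 = (1.6667, -0.6667, 2.3333, 3.0000).

u_2 = (1.6667, -0.6667, 2.3333, 3.0000)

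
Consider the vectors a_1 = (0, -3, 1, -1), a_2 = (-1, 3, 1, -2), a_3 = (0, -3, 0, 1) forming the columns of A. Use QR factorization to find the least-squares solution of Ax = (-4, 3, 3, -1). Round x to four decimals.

x = (-1.9818, 4.3273, 5.3455)

a_1 = (0, -3, 1, -1); ‖a_1‖ = 3.3166, so e_1 = (0.0000, -0.9045, 0.3015, -0.3015).
e_1·a_2 = 0.0000·(-1) + (-0.9045)·3 + 0.3015·1 + (-0.3015)·(-2) = -1.8091.
u_2 = a_2 + 1.8091·e_1 = (-1.0000, 1.3636, 1.5455, -2.5455).
‖u_2‖ = 3.4245, so e_2 = (-0.2920, 0.3982, 0.4513, -0.7433).
e_1·a_3 = 0.0000·0 + (-0.9045)·(-3) + 0.3015·0 + (-0.3015)·1 = 2.4121; e_2·a_3 = (-0.2920)·0 + 0.3982·(-3) + 0.4513·0 + (-0.7433)·1 = -1.9379.
u_3 = a_3 − 2.4121·e_1 + 1.9379·e_2 = (-0.5659, -0.0465, 0.1473, 0.2868).
‖u_3‖ = 0.6530, so e_3 = (-0.8667, -0.0712, 0.2256, 0.4393).
Qᵀb = (-1.5076, 4.4598, 3.4904).
Back-substitute: x_3 = 3.4904/0.6530 = 5.3455.
x_2 = (4.4598 + 1.9379·5.3455)/3.4245 = 4.3273.
x_1 = (-1.5076 + 1.8091·4.3273 − 2.4121·5.3455)/3.3166 = -1.9818.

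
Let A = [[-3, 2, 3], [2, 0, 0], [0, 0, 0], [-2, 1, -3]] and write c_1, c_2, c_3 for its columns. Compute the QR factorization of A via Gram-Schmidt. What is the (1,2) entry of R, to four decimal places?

r_{12} = -1.9403

c_1 = (-3, 2, 0, -2); ‖c_1‖ = 4.1231, so q_1 = (-0.7276, 0.4851, 0.0000, -0.4851).
r_{12} = q_1·c_2 = -1.9403.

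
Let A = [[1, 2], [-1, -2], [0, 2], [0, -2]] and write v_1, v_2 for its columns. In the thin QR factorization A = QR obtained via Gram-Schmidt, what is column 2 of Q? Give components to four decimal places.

v_1 = (1, -1, 0, 0); ‖v_1‖ = 1.4142, so e_1 = (0.7071, -0.7071, 0.0000, 0.0000).
e_1·v_2 = 0.7071·2 + (-0.7071)·(-2) + 0.0000·2 + 0.0000·(-2) = 2.8284.
u_2 = v_2 − 2.8284·e_1 = (0.0000, 0.0000, 2.0000, -2.0000).
‖u_2‖ = 2.8284, so e_2 = (0.0000, 0.0000, 0.7071, -0.7071).

e_2 = (0.0000, 0.0000, 0.7071, -0.7071)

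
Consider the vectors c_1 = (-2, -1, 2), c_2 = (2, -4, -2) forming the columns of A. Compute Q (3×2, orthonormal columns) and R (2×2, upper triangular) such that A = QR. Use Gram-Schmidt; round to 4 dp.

Q = [[-0.6667, 0.2357], [-0.3333, -0.9428], [0.6667, -0.2357]], R = [[3.0000, -1.3333], [0.0000, 4.7140]]

c_1 = (-2, -1, 2); ‖c_1‖ = 3.0000, so q_1 = (-0.6667, -0.3333, 0.6667).
q_1·c_2 = (-0.6667)·2 + (-0.3333)·(-4) + 0.6667·(-2) = -1.3333.
u_2 = c_2 + 1.3333·q_1 = (1.1111, -4.4444, -1.1111).
‖u_2‖ = 4.7140, so q_2 = (0.2357, -0.9428, -0.2357).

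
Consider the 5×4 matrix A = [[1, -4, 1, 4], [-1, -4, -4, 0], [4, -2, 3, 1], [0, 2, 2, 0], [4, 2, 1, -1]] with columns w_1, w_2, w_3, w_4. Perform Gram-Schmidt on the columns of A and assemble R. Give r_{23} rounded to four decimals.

r_{23} = 1.8091

w_1 = (1, -1, 4, 0, 4); ‖w_1‖ = 5.8310, so q_1 = (0.1715, -0.1715, 0.6860, 0.0000, 0.6860).
q_1·w_2 = 0.1715·(-4) + (-0.1715)·(-4) + 0.6860·(-2) + 0.0000·2 + 0.6860·2 = 0.0000.
u_2 = w_2 + 0.0000·q_1 = (-4.0000, -4.0000, -2.0000, 2.0000, 2.0000).
‖u_2‖ = 6.6332, so q_2 = (-0.6030, -0.6030, -0.3015, 0.3015, 0.3015).
r_{23} = q_2·w_3 = 1.8091.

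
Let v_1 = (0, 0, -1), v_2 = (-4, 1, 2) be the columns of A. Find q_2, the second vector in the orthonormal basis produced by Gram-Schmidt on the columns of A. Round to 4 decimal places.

q_1 = v_1/‖v_1‖ = (0, 0, -1)/1.0000 = (0.0000, 0.0000, -1.0000).
r_{12} = q_1·v_2 = -2.0000.
u_2 = v_2 + 2.0000·q_1 = (-4.0000, 1.0000, 0.0000).
‖u_2‖ = 4.1231, so q_2 = (-0.9701, 0.2425, 0.0000).

q_2 = (-0.9701, 0.2425, 0.0000)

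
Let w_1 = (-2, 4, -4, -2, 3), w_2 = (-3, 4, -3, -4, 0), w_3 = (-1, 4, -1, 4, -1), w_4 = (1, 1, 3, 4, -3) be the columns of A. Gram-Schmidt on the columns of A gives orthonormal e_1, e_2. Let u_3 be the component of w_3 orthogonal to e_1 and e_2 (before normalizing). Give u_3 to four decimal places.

w_1 = (-2, 4, -4, -2, 3); ‖w_1‖ = 7.0000, so e_1 = (-0.2857, 0.5714, -0.5714, -0.2857, 0.4286).
e_1·w_2 = (-0.2857)·(-3) + 0.5714·4 + (-0.5714)·(-3) + (-0.2857)·(-4) + 0.4286·0 = 6.0000.
u_2 = w_2 − 6.0000·e_1 = (-1.2857, 0.5714, 0.4286, -2.2857, -2.5714).
‖u_2‖ = 3.7417, so e_2 = (-0.3436, 0.1527, 0.1145, -0.6109, -0.6872).
e_1·w_3 = (-0.2857)·(-1) + 0.5714·4 + (-0.5714)·(-1) + (-0.2857)·4 + 0.4286·(-1) = 1.5714; e_2·w_3 = (-0.3436)·(-1) + 0.1527·4 + 0.1145·(-1) + (-0.6109)·4 + (-0.6872)·(-1) = -0.9163.
u_3 = w_3 − 1.5714·e_1 + 0.9163·e_2 = (-0.8659, 3.2420, 0.0029, 3.8892, -2.3032).

u_3 = (-0.8659, 3.2420, 0.0029, 3.8892, -2.3032)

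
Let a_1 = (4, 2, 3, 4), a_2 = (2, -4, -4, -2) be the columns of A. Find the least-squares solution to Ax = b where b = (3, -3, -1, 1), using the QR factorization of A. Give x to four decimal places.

x = (0.4857, 0.7429)

q_1 = a_1/‖a_1‖ = (4, 2, 3, 4)/6.7082 = (0.5963, 0.2981, 0.4472, 0.5963).
r_{12} = q_1·a_2 = -2.9814.
u_2 = a_2 + 2.9814·q_1 = (3.7778, -3.1111, -2.6667, -0.2222).
‖u_2‖ = 5.5777, so q_2 = (0.6773, -0.5578, -0.4781, -0.0398).
Qᵀb = (1.0435, 4.1435).
Back-substitute: x_2 = 4.1435/5.5777 = 0.7429.
x_1 = (1.0435 + 2.9814·0.7429)/6.7082 = 0.4857.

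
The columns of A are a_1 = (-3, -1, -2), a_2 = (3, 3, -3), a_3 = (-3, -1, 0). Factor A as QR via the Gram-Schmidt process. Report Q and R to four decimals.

Q = [[-0.8018, 0.3468, -0.4867], [-0.2673, 0.5203, 0.8111], [-0.5345, -0.7804, 0.3244]], R = [[3.7417, -1.6036, 2.6726], [0.0000, 4.9425, -1.5608], [0.0000, 0.0000, 0.6489]]

a_1 = (-3, -1, -2); ‖a_1‖ = 3.7417, so e_1 = (-0.8018, -0.2673, -0.5345).
e_1·a_2 = (-0.8018)·3 + (-0.2673)·3 + (-0.5345)·(-3) = -1.6036.
u_2 = a_2 + 1.6036·e_1 = (1.7143, 2.5714, -3.8571).
‖u_2‖ = 4.9425, so e_2 = (0.3468, 0.5203, -0.7804).
e_1·a_3 = (-0.8018)·(-3) + (-0.2673)·(-1) + (-0.5345)·0 = 2.6726; e_2·a_3 = 0.3468·(-3) + 0.5203·(-1) + (-0.7804)·0 = -1.5608.
u_3 = a_3 − 2.6726·e_1 + 1.5608·e_2 = (-0.3158, 0.5263, 0.2105).
‖u_3‖ = 0.6489, so e_3 = (-0.4867, 0.8111, 0.3244).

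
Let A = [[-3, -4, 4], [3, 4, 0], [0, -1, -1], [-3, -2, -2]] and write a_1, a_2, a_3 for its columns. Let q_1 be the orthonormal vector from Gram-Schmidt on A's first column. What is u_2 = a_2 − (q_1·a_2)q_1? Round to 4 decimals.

a_1 = (-3, 3, 0, -3); ‖a_1‖ = 5.1962, so q_1 = (-0.5774, 0.5774, 0.0000, -0.5774).
q_1·a_2 = (-0.5774)·(-4) + 0.5774·4 + 0.0000·(-1) + (-0.5774)·(-2) = 5.7735.
u_2 = a_2 − 5.7735·q_1 = (-0.6667, 0.6667, -1.0000, 1.3333).

u_2 = (-0.6667, 0.6667, -1.0000, 1.3333)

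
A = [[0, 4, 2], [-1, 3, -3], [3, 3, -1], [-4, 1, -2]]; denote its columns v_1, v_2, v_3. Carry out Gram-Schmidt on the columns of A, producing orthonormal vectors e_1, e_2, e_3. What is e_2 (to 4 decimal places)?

e_2 = (0.6776, 0.5212, 0.4691, 0.2215)

e_1 = v_1/‖v_1‖ = (0, -1, 3, -4)/5.0990 = (0.0000, -0.1961, 0.5883, -0.7845).
r_{12} = e_1·v_2 = 0.3922.
u_2 = v_2 − 0.3922·e_1 = (4.0000, 3.0769, 2.7692, 1.3077).
‖u_2‖ = 5.9031, so e_2 = (0.6776, 0.5212, 0.4691, 0.2215).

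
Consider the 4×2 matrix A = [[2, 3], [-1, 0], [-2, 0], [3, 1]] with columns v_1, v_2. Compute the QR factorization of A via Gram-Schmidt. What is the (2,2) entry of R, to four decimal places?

q_1 = v_1/‖v_1‖ = (2, -1, -2, 3)/4.2426 = (0.4714, -0.2357, -0.4714, 0.7071).
r_{12} = q_1·v_2 = 2.1213.
u_2 = v_2 − 2.1213·q_1 = (2.0000, 0.5000, 1.0000, -0.5000).
r_{22} = ‖u_2‖ = 2.3452.

r_{22} = 2.3452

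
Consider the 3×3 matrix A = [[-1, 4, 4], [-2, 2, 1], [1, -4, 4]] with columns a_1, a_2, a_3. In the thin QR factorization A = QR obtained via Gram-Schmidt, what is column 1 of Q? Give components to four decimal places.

e_1 = (-0.4082, -0.8165, 0.4082)

a_1 = (-1, -2, 1); ‖a_1‖ = 2.4495, so e_1 = (-0.4082, -0.8165, 0.4082).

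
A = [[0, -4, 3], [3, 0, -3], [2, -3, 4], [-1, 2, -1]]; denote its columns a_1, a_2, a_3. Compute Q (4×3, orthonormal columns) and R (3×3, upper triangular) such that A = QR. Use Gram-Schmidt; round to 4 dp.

q_1 = a_1/‖a_1‖ = (0, 3, 2, -1)/3.7417 = (0.0000, 0.8018, 0.5345, -0.2673).
r_{12} = q_1·a_2 = -2.1381.
u_2 = a_2 + 2.1381·q_1 = (-4.0000, 1.7143, -1.8571, 1.4286).
‖u_2‖ = 4.9425, so q_2 = (-0.8093, 0.3468, -0.3757, 0.2890).
r_{13} = q_1·a_3 = 0.0000; r_{23} = q_2·a_3 = -5.2605.
u_3 = a_3 − 0.0000·q_1 + 5.2605·q_2 = (-1.2573, -1.1754, 2.0234, 0.5205).
‖u_3‖ = 2.7069, so q_3 = (-0.4645, -0.4342, 0.7475, 0.1923).

Q = [[0.0000, -0.8093, -0.4645], [0.8018, 0.3468, -0.4342], [0.5345, -0.3757, 0.7475], [-0.2673, 0.2890, 0.1923]], R = [[3.7417, -2.1381, 0.0000], [0.0000, 4.9425, -5.2605], [0.0000, 0.0000, 2.7069]]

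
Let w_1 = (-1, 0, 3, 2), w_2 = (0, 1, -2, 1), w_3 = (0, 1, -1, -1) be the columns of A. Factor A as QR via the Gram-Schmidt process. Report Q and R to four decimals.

Q = [[-0.2673, -0.1296, -0.3021], [0.0000, 0.4537, 0.8239], [0.8018, -0.5186, 0.1922], [0.5345, 0.7130, -0.4394]], R = [[3.7417, -1.0690, -1.3363], [0.0000, 2.2039, 0.2593], [0.0000, 0.0000, 1.0710]]

w_1 = (-1, 0, 3, 2); ‖w_1‖ = 3.7417, so q_1 = (-0.2673, 0.0000, 0.8018, 0.5345).
q_1·w_2 = (-0.2673)·0 + 0.0000·1 + 0.8018·(-2) + 0.5345·1 = -1.0690.
u_2 = w_2 + 1.0690·q_1 = (-0.2857, 1.0000, -1.1429, 1.5714).
‖u_2‖ = 2.2039, so q_2 = (-0.1296, 0.4537, -0.5186, 0.7130).
q_1·w_3 = (-0.2673)·0 + 0.0000·1 + 0.8018·(-1) + 0.5345·(-1) = -1.3363; q_2·w_3 = (-0.1296)·0 + 0.4537·1 + (-0.5186)·(-1) + 0.7130·(-1) = 0.2593.
u_3 = w_3 + 1.3363·q_1 − 0.2593·q_2 = (-0.3235, 0.8824, 0.2059, -0.4706).
‖u_3‖ = 1.0710, so q_3 = (-0.3021, 0.8239, 0.1922, -0.4394).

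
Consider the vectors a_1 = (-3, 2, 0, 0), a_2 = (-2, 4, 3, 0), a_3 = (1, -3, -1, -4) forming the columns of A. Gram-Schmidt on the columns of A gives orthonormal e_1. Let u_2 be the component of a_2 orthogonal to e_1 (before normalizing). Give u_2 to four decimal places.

u_2 = (1.2308, 1.8462, 3.0000, 0.0000)

a_1 = (-3, 2, 0, 0); ‖a_1‖ = 3.6056, so e_1 = (-0.8321, 0.5547, 0.0000, 0.0000).
e_1·a_2 = (-0.8321)·(-2) + 0.5547·4 + 0.0000·3 + 0.0000·0 = 3.8829.
u_2 = a_2 − 3.8829·e_1 = (1.2308, 1.8462, 3.0000, 0.0000).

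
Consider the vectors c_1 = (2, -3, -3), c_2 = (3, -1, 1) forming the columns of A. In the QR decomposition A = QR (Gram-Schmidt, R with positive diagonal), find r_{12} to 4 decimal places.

c_1 = (2, -3, -3); ‖c_1‖ = 4.6904, so q_1 = (0.4264, -0.6396, -0.6396).
r_{12} = q_1·c_2 = 1.2792.

r_{12} = 1.2792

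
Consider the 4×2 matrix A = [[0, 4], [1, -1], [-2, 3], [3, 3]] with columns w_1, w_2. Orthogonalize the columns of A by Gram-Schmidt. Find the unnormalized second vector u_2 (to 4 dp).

u_2 = (4.0000, -1.1429, 3.2857, 2.5714)

e_1 = w_1/‖w_1‖ = (0, 1, -2, 3)/3.7417 = (0.0000, 0.2673, -0.5345, 0.8018).
r_{12} = e_1·w_2 = 0.5345.
u_2 = w_2 − 0.5345·e_1 = (4.0000, -1.1429, 3.2857, 2.5714).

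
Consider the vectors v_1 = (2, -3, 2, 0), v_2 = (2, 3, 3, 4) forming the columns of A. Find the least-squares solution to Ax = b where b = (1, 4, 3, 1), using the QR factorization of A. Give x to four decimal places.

x = (-0.2775, 0.7178)

v_1 = (2, -3, 2, 0); ‖v_1‖ = 4.1231, so q_1 = (0.4851, -0.7276, 0.4851, 0.0000).
q_1·v_2 = 0.4851·2 + (-0.7276)·3 + 0.4851·3 + 0.0000·4 = 0.2425.
u_2 = v_2 − 0.2425·q_1 = (1.8824, 3.1765, 2.8824, 4.0000).
‖u_2‖ = 6.1596, so q_2 = (0.3056, 0.5157, 0.4679, 0.6494).
Qᵀb = (-0.9701, 4.4216).
Back-substitute: x_2 = 4.4216/6.1596 = 0.7178.
x_1 = (-0.9701 − 0.2425·0.7178)/4.1231 = -0.2775.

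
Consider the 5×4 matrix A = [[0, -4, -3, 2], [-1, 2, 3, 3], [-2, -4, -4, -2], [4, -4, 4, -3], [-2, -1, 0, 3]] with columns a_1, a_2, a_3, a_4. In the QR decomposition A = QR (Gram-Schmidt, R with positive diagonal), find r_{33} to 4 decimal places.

a_1 = (0, -1, -2, 4, -2); ‖a_1‖ = 5.0000, so e_1 = (0.0000, -0.2000, -0.4000, 0.8000, -0.4000).
e_1·a_2 = 0.0000·(-4) + (-0.2000)·2 + (-0.4000)·(-4) + 0.8000·(-4) + (-0.4000)·(-1) = -1.6000.
u_2 = a_2 + 1.6000·e_1 = (-4.0000, 1.6800, -4.6400, -2.7200, -1.6400).
‖u_2‖ = 7.1021, so e_2 = (-0.5632, 0.2365, -0.6533, -0.3830, -0.2309).
e_1·a_3 = 0.0000·(-3) + (-0.2000)·3 + (-0.4000)·(-4) + 0.8000·4 + (-0.4000)·0 = 4.2000; e_2·a_3 = (-0.5632)·(-3) + 0.2365·3 + (-0.6533)·(-4) + (-0.3830)·4 + (-0.2309)·0 = 3.4807.
u_3 = a_3 − 4.2000·e_1 − 3.4807·e_2 = (-1.0397, 3.0167, -0.0460, 1.9730, 2.4837).
r_{33} = ‖u_3‖ = 4.4994.

r_{33} = 4.4994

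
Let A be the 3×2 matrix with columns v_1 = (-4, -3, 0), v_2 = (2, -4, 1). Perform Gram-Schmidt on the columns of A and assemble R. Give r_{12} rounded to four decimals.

e_1 = v_1/‖v_1‖ = (-4, -3, 0)/5.0000 = (-0.8000, -0.6000, 0.0000).
r_{12} = e_1·v_2 = 0.8000.

r_{12} = 0.8000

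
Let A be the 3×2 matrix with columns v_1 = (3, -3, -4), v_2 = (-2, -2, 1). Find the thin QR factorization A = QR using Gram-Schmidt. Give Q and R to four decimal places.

Q = [[0.5145, -0.5640], [-0.5145, -0.8057], [-0.6860, 0.1813]], R = [[5.8310, -0.6860], [0.0000, 2.9205]]

v_1 = (3, -3, -4); ‖v_1‖ = 5.8310, so e_1 = (0.5145, -0.5145, -0.6860).
e_1·v_2 = 0.5145·(-2) + (-0.5145)·(-2) + (-0.6860)·1 = -0.6860.
u_2 = v_2 + 0.6860·e_1 = (-1.6471, -2.3529, 0.5294).
‖u_2‖ = 2.9205, so e_2 = (-0.5640, -0.8057, 0.1813).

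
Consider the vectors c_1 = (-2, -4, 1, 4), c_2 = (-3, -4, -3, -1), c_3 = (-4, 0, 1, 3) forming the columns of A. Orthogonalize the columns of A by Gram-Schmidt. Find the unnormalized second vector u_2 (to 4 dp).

c_1 = (-2, -4, 1, 4); ‖c_1‖ = 6.0828, so e_1 = (-0.3288, -0.6576, 0.1644, 0.6576).
e_1·c_2 = (-0.3288)·(-3) + (-0.6576)·(-4) + 0.1644·(-3) + 0.6576·(-1) = 2.4660.
u_2 = c_2 − 2.4660·e_1 = (-2.1892, -2.3784, -3.4054, -2.6216).

u_2 = (-2.1892, -2.3784, -3.4054, -2.6216)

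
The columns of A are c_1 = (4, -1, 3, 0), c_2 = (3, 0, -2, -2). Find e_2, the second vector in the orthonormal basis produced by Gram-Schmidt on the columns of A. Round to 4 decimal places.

e_1 = c_1/‖c_1‖ = (4, -1, 3, 0)/5.0990 = (0.7845, -0.1961, 0.5883, 0.0000).
r_{12} = e_1·c_2 = 1.1767.
u_2 = c_2 − 1.1767·e_1 = (2.0769, 0.2308, -2.6923, -2.0000).
‖u_2‖ = 3.9516, so e_2 = (0.5256, 0.0584, -0.6813, -0.5061).

e_2 = (0.5256, 0.0584, -0.6813, -0.5061)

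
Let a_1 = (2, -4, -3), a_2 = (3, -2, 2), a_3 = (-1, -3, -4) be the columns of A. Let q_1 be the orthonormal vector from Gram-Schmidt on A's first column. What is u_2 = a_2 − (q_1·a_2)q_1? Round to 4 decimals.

u_2 = (2.4483, -0.8966, 2.8276)

q_1 = a_1/‖a_1‖ = (2, -4, -3)/5.3852 = (0.3714, -0.7428, -0.5571).
r_{12} = q_1·a_2 = 1.4856.
u_2 = a_2 − 1.4856·q_1 = (2.4483, -0.8966, 2.8276).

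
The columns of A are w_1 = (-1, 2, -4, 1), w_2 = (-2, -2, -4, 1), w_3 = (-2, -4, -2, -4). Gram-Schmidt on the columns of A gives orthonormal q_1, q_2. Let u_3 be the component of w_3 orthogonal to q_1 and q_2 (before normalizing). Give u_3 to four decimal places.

q_1 = w_1/‖w_1‖ = (-1, 2, -4, 1)/4.6904 = (-0.2132, 0.4264, -0.8528, 0.2132).
r_{12} = q_1·w_2 = 3.1980.
u_2 = w_2 − 3.1980·q_1 = (-1.3182, -3.3636, -1.2727, 0.3182).
‖u_2‖ = 3.8435, so q_2 = (-0.3430, -0.8751, -0.3311, 0.0828).
r_{13} = q_1·w_3 = -0.4264; r_{23} = q_2·w_3 = 4.5176.
u_3 = w_3 + 0.4264·q_1 − 4.5176·q_2 = (-0.5415, 0.1354, -0.8677, -4.2831).

u_3 = (-0.5415, 0.1354, -0.8677, -4.2831)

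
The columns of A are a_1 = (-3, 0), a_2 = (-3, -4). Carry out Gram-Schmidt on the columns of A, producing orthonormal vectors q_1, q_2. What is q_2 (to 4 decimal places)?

q_2 = (0.0000, -1.0000)

q_1 = a_1/‖a_1‖ = (-3, 0)/3.0000 = (-1.0000, 0.0000).
r_{12} = q_1·a_2 = 3.0000.
u_2 = a_2 − 3.0000·q_1 = (0.0000, -4.0000).
‖u_2‖ = 4.0000, so q_2 = (0.0000, -1.0000).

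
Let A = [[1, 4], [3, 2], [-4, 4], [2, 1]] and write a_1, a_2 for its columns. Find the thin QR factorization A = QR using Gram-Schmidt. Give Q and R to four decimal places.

Q = [[0.1826, 0.6845], [0.5477, 0.3974], [-0.7303, 0.5741], [0.3651, 0.2098]], R = [[5.4772, -0.7303], [0.0000, 6.0388]]

e_1 = a_1/‖a_1‖ = (1, 3, -4, 2)/5.4772 = (0.1826, 0.5477, -0.7303, 0.3651).
r_{12} = e_1·a_2 = -0.7303.
u_2 = a_2 + 0.7303·e_1 = (4.1333, 2.4000, 3.4667, 1.2667).
‖u_2‖ = 6.0388, so e_2 = (0.6845, 0.3974, 0.5741, 0.2098).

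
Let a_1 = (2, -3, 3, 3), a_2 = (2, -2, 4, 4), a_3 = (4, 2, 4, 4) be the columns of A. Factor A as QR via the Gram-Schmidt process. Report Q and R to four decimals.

Q = [[0.3592, -0.1176, 0.9258], [-0.5388, 0.7839, 0.3086], [0.5388, 0.4311, -0.1543], [0.5388, 0.4311, -0.1543]], R = [[5.5678, 6.1066, 4.6697], [0.0000, 1.6461, 4.5464], [0.0000, 0.0000, 3.0861]]

a_1 = (2, -3, 3, 3); ‖a_1‖ = 5.5678, so e_1 = (0.3592, -0.5388, 0.5388, 0.5388).
e_1·a_2 = 0.3592·2 + (-0.5388)·(-2) + 0.5388·4 + 0.5388·4 = 6.1066.
u_2 = a_2 − 6.1066·e_1 = (-0.1935, 1.2903, 0.7097, 0.7097).
‖u_2‖ = 1.6461, so e_2 = (-0.1176, 0.7839, 0.4311, 0.4311).
e_1·a_3 = 0.3592·4 + (-0.5388)·2 + 0.5388·4 + 0.5388·4 = 4.6697; e_2·a_3 = (-0.1176)·4 + 0.7839·2 + 0.4311·4 + 0.4311·4 = 4.5464.
u_3 = a_3 − 4.6697·e_1 − 4.5464·e_2 = (2.8571, 0.9524, -0.4762, -0.4762).
‖u_3‖ = 3.0861, so e_3 = (0.9258, 0.3086, -0.1543, -0.1543).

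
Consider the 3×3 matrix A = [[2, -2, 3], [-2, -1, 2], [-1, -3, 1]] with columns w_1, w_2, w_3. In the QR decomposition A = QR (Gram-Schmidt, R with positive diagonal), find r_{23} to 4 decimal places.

r_{23} = -2.9814

e_1 = w_1/‖w_1‖ = (2, -2, -1)/3.0000 = (0.6667, -0.6667, -0.3333).
r_{12} = e_1·w_2 = 0.3333.
u_2 = w_2 − 0.3333·e_1 = (-2.2222, -0.7778, -2.8889).
‖u_2‖ = 3.7268, so e_2 = (-0.5963, -0.2087, -0.7752).
r_{23} = e_2·w_3 = -2.9814.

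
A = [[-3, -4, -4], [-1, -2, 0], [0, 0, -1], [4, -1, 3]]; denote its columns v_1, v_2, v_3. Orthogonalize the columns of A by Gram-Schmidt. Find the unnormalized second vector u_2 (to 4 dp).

u_2 = (-2.8462, -1.6154, 0.0000, -2.5385)

q_1 = v_1/‖v_1‖ = (-3, -1, 0, 4)/5.0990 = (-0.5883, -0.1961, 0.0000, 0.7845).
r_{12} = q_1·v_2 = 1.9612.
u_2 = v_2 − 1.9612·q_1 = (-2.8462, -1.6154, 0.0000, -2.5385).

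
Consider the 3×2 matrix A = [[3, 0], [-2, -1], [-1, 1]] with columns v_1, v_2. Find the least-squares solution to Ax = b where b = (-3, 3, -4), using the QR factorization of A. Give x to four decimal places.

e_1 = v_1/‖v_1‖ = (3, -2, -1)/3.7417 = (0.8018, -0.5345, -0.2673).
r_{12} = e_1·v_2 = 0.2673.
u_2 = v_2 − 0.2673·e_1 = (-0.2143, -0.8571, 1.0714).
‖u_2‖ = 1.3887, so e_2 = (-0.1543, -0.6172, 0.7715).
Qᵀb = (-2.9399, -4.4748).
Back-substitute: x_2 = -4.4748/1.3887 = -3.2222.
x_1 = (-2.9399 − 0.2673·(-3.2222))/3.7417 = -0.5556.

x = (-0.5556, -3.2222)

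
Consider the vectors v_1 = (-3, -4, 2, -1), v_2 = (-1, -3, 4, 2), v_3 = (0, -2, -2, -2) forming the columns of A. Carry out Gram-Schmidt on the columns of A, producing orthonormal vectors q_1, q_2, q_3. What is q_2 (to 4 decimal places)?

q_2 = (0.2812, -0.0511, 0.6647, 0.6903)

q_1 = v_1/‖v_1‖ = (-3, -4, 2, -1)/5.4772 = (-0.5477, -0.7303, 0.3651, -0.1826).
r_{12} = q_1·v_2 = 3.8341.
u_2 = v_2 − 3.8341·q_1 = (1.1000, -0.2000, 2.6000, 2.7000).
‖u_2‖ = 3.9115, so q_2 = (0.2812, -0.0511, 0.6647, 0.6903).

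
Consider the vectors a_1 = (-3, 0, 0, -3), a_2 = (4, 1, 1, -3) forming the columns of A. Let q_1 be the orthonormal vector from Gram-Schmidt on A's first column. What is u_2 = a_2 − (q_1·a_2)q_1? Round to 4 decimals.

u_2 = (3.5000, 1.0000, 1.0000, -3.5000)

q_1 = a_1/‖a_1‖ = (-3, 0, 0, -3)/4.2426 = (-0.7071, 0.0000, 0.0000, -0.7071).
r_{12} = q_1·a_2 = -0.7071.
u_2 = a_2 + 0.7071·q_1 = (3.5000, 1.0000, 1.0000, -3.5000).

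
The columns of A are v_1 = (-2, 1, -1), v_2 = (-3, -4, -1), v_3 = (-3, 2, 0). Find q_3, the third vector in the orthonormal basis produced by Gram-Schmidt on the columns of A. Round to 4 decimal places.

q_1 = v_1/‖v_1‖ = (-2, 1, -1)/2.4495 = (-0.8165, 0.4082, -0.4082).
r_{12} = q_1·v_2 = 1.2247.
u_2 = v_2 − 1.2247·q_1 = (-2.0000, -4.5000, -0.5000).
‖u_2‖ = 4.9497, so q_2 = (-0.4041, -0.9091, -0.1010).
r_{13} = q_1·v_3 = 3.2660; r_{23} = q_2·v_3 = -0.6061.
u_3 = v_3 − 3.2660·q_1 + 0.6061·q_2 = (-0.5782, 0.1156, 1.2721).
‖u_3‖ = 1.4021, so q_3 = (-0.4124, 0.0825, 0.9073).

q_3 = (-0.4124, 0.0825, 0.9073)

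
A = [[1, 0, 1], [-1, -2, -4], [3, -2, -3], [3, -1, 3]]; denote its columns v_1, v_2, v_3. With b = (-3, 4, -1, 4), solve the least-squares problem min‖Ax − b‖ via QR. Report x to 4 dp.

x = (-1.8154, -4.3846, 1.5231)

v_1 = (1, -1, 3, 3); ‖v_1‖ = 4.4721, so q_1 = (0.2236, -0.2236, 0.6708, 0.6708).
q_1·v_2 = 0.2236·0 + (-0.2236)·(-2) + 0.6708·(-2) + 0.6708·(-1) = -1.5652.
u_2 = v_2 + 1.5652·q_1 = (0.3500, -2.3500, -0.9500, 0.0500).
‖u_2‖ = 2.5593, so q_2 = (0.1368, -0.9182, -0.3712, 0.0195).
q_1·v_3 = 0.2236·1 + (-0.2236)·(-4) + 0.6708·(-3) + 0.6708·3 = 1.1180; q_2·v_3 = 0.1368·1 + (-0.9182)·(-4) + (-0.3712)·(-3) + 0.0195·3 = 4.9818.
u_3 = v_3 − 1.1180·q_1 − 4.9818·q_2 = (0.0687, 0.8244, -1.9008, 2.1527).
‖u_3‖ = 2.9885, so q_3 = (0.0230, 0.2759, -0.6360, 0.7203).
Qᵀb = (0.4472, -3.6338, 4.5518).
Back-substitute: x_3 = 4.5518/2.9885 = 1.5231.
x_2 = (-3.6338 − 4.9818·1.5231)/2.5593 = -4.3846.
x_1 = (0.4472 + 1.5652·(-4.3846) − 1.1180·1.5231)/4.4721 = -1.8154.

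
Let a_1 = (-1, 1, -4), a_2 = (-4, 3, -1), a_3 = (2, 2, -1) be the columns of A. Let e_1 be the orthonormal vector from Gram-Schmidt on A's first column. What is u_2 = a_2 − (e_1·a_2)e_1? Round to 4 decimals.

u_2 = (-3.3889, 2.3889, 1.4444)

a_1 = (-1, 1, -4); ‖a_1‖ = 4.2426, so e_1 = (-0.2357, 0.2357, -0.9428).
e_1·a_2 = (-0.2357)·(-4) + 0.2357·3 + (-0.9428)·(-1) = 2.5927.
u_2 = a_2 − 2.5927·e_1 = (-3.3889, 2.3889, 1.4444).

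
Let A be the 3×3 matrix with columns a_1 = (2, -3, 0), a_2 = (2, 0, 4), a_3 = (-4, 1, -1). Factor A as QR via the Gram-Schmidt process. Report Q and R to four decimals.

e_1 = a_1/‖a_1‖ = (2, -3, 0)/3.6056 = (0.5547, -0.8321, 0.0000).
r_{12} = e_1·a_2 = 1.1094.
u_2 = a_2 − 1.1094·e_1 = (1.3846, 0.9231, 4.0000).
‖u_2‖ = 4.3323, so e_2 = (0.3196, 0.2131, 0.9233).
r_{13} = e_1·a_3 = -3.0509; r_{23} = e_2·a_3 = -1.9886.
u_3 = a_3 + 3.0509·e_1 + 1.9886·e_2 = (-1.6721, -1.1148, 0.8361).
‖u_3‖ = 2.1766, so e_3 = (-0.7682, -0.5121, 0.3841).

Q = [[0.5547, 0.3196, -0.7682], [-0.8321, 0.2131, -0.5121], [0.0000, 0.9233, 0.3841]], R = [[3.6056, 1.1094, -3.0509], [0.0000, 4.3323, -1.9886], [0.0000, 0.0000, 2.1766]]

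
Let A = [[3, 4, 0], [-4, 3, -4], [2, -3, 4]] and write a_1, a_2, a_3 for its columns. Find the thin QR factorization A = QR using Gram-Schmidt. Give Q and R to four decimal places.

Q = [[0.5571, 0.8073, 0.1947], [-0.7428, 0.3796, 0.5516], [0.3714, -0.4519, 0.8111]], R = [[5.3852, -1.1142, 4.4567], [0.0000, 5.7235, -3.3257], [0.0000, 0.0000, 1.0382]]

a_1 = (3, -4, 2); ‖a_1‖ = 5.3852, so e_1 = (0.5571, -0.7428, 0.3714).
e_1·a_2 = 0.5571·4 + (-0.7428)·3 + 0.3714·(-3) = -1.1142.
u_2 = a_2 + 1.1142·e_1 = (4.6207, 2.1724, -2.5862).
‖u_2‖ = 5.7235, so e_2 = (0.8073, 0.3796, -0.4519).
e_1·a_3 = 0.5571·0 + (-0.7428)·(-4) + 0.3714·4 = 4.4567; e_2·a_3 = 0.8073·0 + 0.3796·(-4) + (-0.4519)·4 = -3.3257.
u_3 = a_3 − 4.4567·e_1 + 3.3257·e_2 = (0.2021, 0.5726, 0.8421).
‖u_3‖ = 1.0382, so e_3 = (0.1947, 0.5516, 0.8111).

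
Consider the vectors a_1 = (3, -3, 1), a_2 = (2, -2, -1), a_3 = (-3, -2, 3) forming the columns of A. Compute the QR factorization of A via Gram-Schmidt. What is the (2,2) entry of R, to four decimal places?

r_{22} = 1.6222

a_1 = (3, -3, 1); ‖a_1‖ = 4.3589, so q_1 = (0.6882, -0.6882, 0.2294).
q_1·a_2 = 0.6882·2 + (-0.6882)·(-2) + 0.2294·(-1) = 2.5236.
u_2 = a_2 − 2.5236·q_1 = (0.2632, -0.2632, -1.5789).
r_{22} = ‖u_2‖ = 1.6222.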